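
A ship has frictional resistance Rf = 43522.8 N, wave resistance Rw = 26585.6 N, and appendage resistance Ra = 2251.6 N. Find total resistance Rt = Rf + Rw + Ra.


Formula: Rt = Rf + Rw + Ra
Substituting: Rt = 43522.8 + 26585.6 + 2251.6
Result: Rt = 72360.0 N

72360.0 N


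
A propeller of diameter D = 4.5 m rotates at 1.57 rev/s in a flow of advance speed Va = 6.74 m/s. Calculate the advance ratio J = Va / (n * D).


Formula: J = Va / (n * D)
Step 1 — n * D = 1.57 * 4.5 = 7.065
Step 2 — J = 6.74 / 7.065 ≈ 0.95400 (5 s.f.)

0.95400


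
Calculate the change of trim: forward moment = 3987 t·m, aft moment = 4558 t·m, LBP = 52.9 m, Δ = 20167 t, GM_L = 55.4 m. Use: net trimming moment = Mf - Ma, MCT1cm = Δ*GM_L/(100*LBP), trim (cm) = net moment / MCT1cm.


Formula: net trimming moment = Mf - Ma; MCT1cm = Δ*GM_L/(100*LBP); trim = net moment / MCT1cm
Step 1 — net trimming moment = 3987 - 4558 = -571 t·m
Step 2 — MCT1cm = 20167 * 55.4 / (100 * 52.9) = 211.2007 t·m/cm
Step 3 — trim = -571 / 211.2007 ≈ -2.7036 cm (5 s.f.)

-2.7036 cm


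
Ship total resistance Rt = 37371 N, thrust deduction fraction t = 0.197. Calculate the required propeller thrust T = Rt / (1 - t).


Formula: T = Rt / (1 - t)
Step 1 — (1 - t) = 1 - 0.197 = 0.803
Step 2 — T = 37371 / 0.803 ≈ 46539 N (5 s.f.)

46539 N


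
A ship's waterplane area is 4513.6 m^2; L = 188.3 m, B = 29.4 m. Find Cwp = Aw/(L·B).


Formula: Cwp = Aw / (L * B)
Step 1 — L * B = 188.3 * 29.4 = 5536.02 m^2
Step 2 — Cwp = 4513.6 / 5536.02 ≈ 0.81531 (5 s.f.)

0.81531


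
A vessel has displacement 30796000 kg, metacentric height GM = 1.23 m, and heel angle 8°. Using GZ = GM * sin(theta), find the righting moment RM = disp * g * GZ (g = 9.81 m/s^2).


Formula: GZ = GM * sin(theta); RM = disp * g * GZ
Step 1 — GZ = 1.23 * sin(8°) = 1.23 * 0.139173 = 0.171183 m
Step 2 — RM = 30796000 * 9.81 * 0.171183 ≈ 51716000 N·m (5 s.f.)

51716000 N·m


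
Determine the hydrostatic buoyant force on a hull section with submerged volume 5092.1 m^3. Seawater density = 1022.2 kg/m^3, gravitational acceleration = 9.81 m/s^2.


Formula: Fb = rho * g * V
Substituting: Fb = 1022.2 * 9.81 * 5092.1
Intermediate: 1022.2 * 9.81 = 10027.782
Result: Fb = 10027.782 * 5092.1 ≈ 51062000 N (5 s.f.)

51062000 N


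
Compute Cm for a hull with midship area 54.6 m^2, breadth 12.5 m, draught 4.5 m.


Formula: Cm = Am / (B * T)
Step 1 — B * T = 12.5 * 4.5 = 56.25 m^2
Step 2 — Cm = 54.6 / 56.25 ≈ 0.97067 (5 s.f.)

0.97067


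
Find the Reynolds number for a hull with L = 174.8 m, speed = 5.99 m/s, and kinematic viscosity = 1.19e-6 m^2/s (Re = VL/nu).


Formula: Re = V * L / nu
Step 1 — V * L = 5.99 * 174.8 = 1047.052 m^2/s
Step 2 — Re = 1047.052 / 1.19e-6 = 8.80e+08

8.80e+08


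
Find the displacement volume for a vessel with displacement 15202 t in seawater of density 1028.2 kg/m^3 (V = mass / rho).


Formula: V = mass / rho
Step 1 — convert tonnes to kg: 15202 t * 1000 = 15202000 kg
Step 2 — V = 15202000 / 1028.2 ≈ 14785 m^3 (5 s.f.)

14785 m^3


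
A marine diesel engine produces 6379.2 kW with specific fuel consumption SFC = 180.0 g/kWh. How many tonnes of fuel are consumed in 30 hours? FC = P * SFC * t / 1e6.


Formula: FC (tonnes) = P * SFC * t / 1,000,000
Step 1 — P * SFC * t = 6379.2 * 180.0 * 30 = 34447680.0 g
Step 2 — FC (tonnes) = 34447680.0 / 1,000,000 ≈ 34.448 tonnes (5 s.f.)

34.448 tonnes


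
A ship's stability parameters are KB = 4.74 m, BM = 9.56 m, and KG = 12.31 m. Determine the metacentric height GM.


Formula: GM = KB + BM - KG
Step 1 — KM = KB + BM = 4.74 + 9.56 = 14.3 m
Step 2 — GM = KM - KG = 14.3 - 12.31 = 1.99 m

1.99 m


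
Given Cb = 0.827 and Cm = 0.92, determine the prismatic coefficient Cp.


Formula: Cp = Cb / Cm
Substituting: Cp = 0.827 / 0.92
Result: Cp ≈ 0.89891 (5 s.f.)

0.89891


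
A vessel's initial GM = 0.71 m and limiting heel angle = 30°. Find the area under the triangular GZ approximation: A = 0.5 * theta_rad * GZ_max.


Formula: GZ_max = GM * sin(theta); Area = 0.5 * theta_rad * GZ_max
Step 1 — GZ_max = 0.71 * sin(30°) = 0.71 * 0.5 = 0.355 m
Step 2 — theta_rad = 30 * pi/180 = 0.523599 rad
Step 3 — Area = 0.5 * 0.523599 * 0.355 ≈ 0.092939 m·rad (5 s.f.)

0.092939 m·rad


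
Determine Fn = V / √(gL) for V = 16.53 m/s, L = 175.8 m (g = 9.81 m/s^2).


Formula: Fn = V / sqrt(g * L)
Step 1 — g * L = 9.81 * 175.8 = 1724.598
Step 2 — sqrt(g * L) = sqrt(1724.598) = 41.52828
Step 3 — Fn = 16.53 / 41.52828 ≈ 0.39804 (5 s.f.)

0.39804


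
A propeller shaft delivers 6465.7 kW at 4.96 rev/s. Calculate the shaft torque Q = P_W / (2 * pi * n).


Formula: Q = P_W / (2 * pi * n)
Step 1 — P_W = 6465.7 kW * 1000 = 6465700.0 W
Step 2 — 2 * pi * n = 2 * pi * 4.96 = 31.164599
Step 3 — Q = 6465700.0 / 31.164599 ≈ 207470 N·m (5 s.f.)

207470 N·m


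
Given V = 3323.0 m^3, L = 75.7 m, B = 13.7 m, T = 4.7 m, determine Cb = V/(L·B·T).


Formula: Cb = V / (L * B * T)
Step 1 — L * B * T = 75.7 * 13.7 * 4.7 = 4874.323 m^3
Step 2 — Cb = 3323.0 / 4874.323 ≈ 0.68174 (5 s.f.)

0.68174


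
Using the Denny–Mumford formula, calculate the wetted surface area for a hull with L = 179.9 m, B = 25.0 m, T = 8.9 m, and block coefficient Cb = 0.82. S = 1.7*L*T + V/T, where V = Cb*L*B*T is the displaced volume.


Formula: S = 1.7*L*T + V/T with V = Cb*L*B*T, i.e. S = L * (1.7*T + Cb*B)
Step 1 — 1.7*T = 1.7 * 8.9 = 15.13 m
Step 2 — Cb*B = 0.82 * 25.0 = 20.5 m
Step 3 — 1.7*T + Cb*B = 15.13 + 20.5 = 35.63 m
Step 4 — S = 179.9 * 35.63 ≈ 6409.8 m^2 (5 s.f.)

6409.8 m^2


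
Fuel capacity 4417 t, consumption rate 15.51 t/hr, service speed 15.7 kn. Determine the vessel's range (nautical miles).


Formula: endurance = fuel / rate; range = endurance * speed
Step 1 — endurance = 4417 / 15.51 = 284.784 hours
Step 2 — range = 284.784 * 15.7 ≈ 4471.1 nautical miles (5 s.f.)

4471.1 NM


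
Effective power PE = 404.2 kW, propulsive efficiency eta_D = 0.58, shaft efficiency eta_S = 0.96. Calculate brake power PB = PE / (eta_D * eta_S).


Formula: PB = PE / (eta_D * eta_S)
Step 1 — combined efficiency = eta_D * eta_S = 0.58 * 0.96 = 0.5568
Step 2 — PB = 404.2 / 0.5568 ≈ 725.93 kW (5 s.f.)

725.93 kW


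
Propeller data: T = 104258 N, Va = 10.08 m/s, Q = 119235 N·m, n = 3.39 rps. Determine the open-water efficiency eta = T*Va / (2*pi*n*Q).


Formula: eta = T * Va / (2 * pi * n * Q)
Step 1 — numerator = T * Va = 104258 * 10.08 = 1050920.64
Step 2 — 2 * pi * n = 2 * pi * 3.39 = 21.299998
Step 3 — denominator = 21.299998 * 119235 = 2539705.26
Step 4 — eta = 1050920.64 / 2539705.26 ≈ 0.41380 (5 s.f.)

0.41380


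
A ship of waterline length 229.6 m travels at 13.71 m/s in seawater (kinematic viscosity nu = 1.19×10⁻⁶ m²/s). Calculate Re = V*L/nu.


Formula: Re = V * L / nu
Step 1 — V * L = 13.71 * 229.6 = 3147.816 m^2/s
Step 2 — Re = 3147.816 / 1.19e-6 = 2.65e+09

2.65e+09


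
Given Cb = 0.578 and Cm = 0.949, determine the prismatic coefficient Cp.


Formula: Cp = Cb / Cm
Substituting: Cp = 0.578 / 0.949
Result: Cp ≈ 0.60906 (5 s.f.)

0.60906


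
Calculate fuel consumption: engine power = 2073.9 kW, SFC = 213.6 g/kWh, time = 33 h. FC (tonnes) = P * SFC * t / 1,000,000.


Formula: FC (tonnes) = P * SFC * t / 1,000,000
Step 1 — P * SFC * t = 2073.9 * 213.6 * 33 = 14618506.32 g
Step 2 — FC (tonnes) = 14618506.32 / 1,000,000 ≈ 14.619 tonnes (5 s.f.)

14.619 tonnes


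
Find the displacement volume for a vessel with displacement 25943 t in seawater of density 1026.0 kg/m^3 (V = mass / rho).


Formula: V = mass / rho
Step 1 — convert tonnes to kg: 25943 t * 1000 = 25943000 kg
Step 2 — V = 25943000 / 1026.0 ≈ 25286 m^3 (5 s.f.)

25286 m^3


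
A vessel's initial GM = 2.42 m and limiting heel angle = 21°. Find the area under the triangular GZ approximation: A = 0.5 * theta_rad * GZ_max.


Formula: GZ_max = GM * sin(theta); Area = 0.5 * theta_rad * GZ_max
Step 1 — GZ_max = 2.42 * sin(21°) = 2.42 * 0.358368 = 0.867251 m
Step 2 — theta_rad = 21 * pi/180 = 0.366519 rad
Step 3 — Area = 0.5 * 0.366519 * 0.867251 ≈ 0.15893 m·rad (5 s.f.)

0.15893 m·rad


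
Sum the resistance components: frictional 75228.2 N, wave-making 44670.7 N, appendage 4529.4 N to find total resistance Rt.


Formula: Rt = Rf + Rw + Ra
Substituting: Rt = 75228.2 + 44670.7 + 4529.4
Result: Rt = 124428.3 N

124428.3 N


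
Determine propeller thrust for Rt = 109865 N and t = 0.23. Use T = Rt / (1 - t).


Formula: T = Rt / (1 - t)
Step 1 — (1 - t) = 1 - 0.23 = 0.77
Step 2 — T = 109865 / 0.77 ≈ 142680 N (5 s.f.)

142680 N


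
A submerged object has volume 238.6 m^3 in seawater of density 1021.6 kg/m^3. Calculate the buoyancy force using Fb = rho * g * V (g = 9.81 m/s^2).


Formula: Fb = rho * g * V
Substituting: Fb = 1021.6 * 9.81 * 238.6
Intermediate: 1021.6 * 9.81 = 10021.896
Result: Fb = 10021.896 * 238.6 ≈ 2391200 N (5 s.f.)

2391200 N


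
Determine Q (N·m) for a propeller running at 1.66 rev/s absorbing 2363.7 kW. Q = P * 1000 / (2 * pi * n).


Formula: Q = P_W / (2 * pi * n)
Step 1 — P_W = 2363.7 kW * 1000 = 2363700.0 W
Step 2 — 2 * pi * n = 2 * pi * 1.66 = 10.430088
Step 3 — Q = 2363700.0 / 10.430088 ≈ 226620 N·m (5 s.f.)

226620 N·m


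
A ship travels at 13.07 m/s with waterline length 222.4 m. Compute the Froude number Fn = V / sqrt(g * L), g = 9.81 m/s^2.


Formula: Fn = V / sqrt(g * L)
Step 1 — g * L = 9.81 * 222.4 = 2181.744
Step 2 — sqrt(g * L) = sqrt(2181.744) = 46.709143
Step 3 — Fn = 13.07 / 46.709143 ≈ 0.27982 (5 s.f.)

0.27982


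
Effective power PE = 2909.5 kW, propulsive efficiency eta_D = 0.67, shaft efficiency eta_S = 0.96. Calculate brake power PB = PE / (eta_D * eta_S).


Formula: PB = PE / (eta_D * eta_S)
Step 1 — combined efficiency = eta_D * eta_S = 0.67 * 0.96 = 0.6432
Step 2 — PB = 2909.5 / 0.6432 ≈ 4523.5 kW (5 s.f.)

4523.5 kW


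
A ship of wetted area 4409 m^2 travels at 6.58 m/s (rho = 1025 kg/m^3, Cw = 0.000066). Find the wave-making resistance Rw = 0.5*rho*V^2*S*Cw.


Formula: Rw = 0.5 * rho * V^2 * S * Cw
Step 1 — V^2 = 6.58^2 = 43.2964
Step 2 — 0.5 * rho * V^2 = 0.5 * 1025 * 43.2964 = 22189.405
Step 3 — Rw = 22189.405 * 4409 * 0.000066 ≈ 6457.0 N (5 s.f.)

6457.0 N


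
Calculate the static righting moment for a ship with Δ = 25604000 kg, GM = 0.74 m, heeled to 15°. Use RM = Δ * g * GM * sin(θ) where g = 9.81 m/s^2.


Formula: GZ = GM * sin(theta); RM = disp * g * GZ
Step 1 — GZ = 0.74 * sin(15°) = 0.74 * 0.258819 = 0.191526 m
Step 2 — RM = 25604000 * 9.81 * 0.191526 ≈ 48107000 N·m (5 s.f.)

48107000 N·m


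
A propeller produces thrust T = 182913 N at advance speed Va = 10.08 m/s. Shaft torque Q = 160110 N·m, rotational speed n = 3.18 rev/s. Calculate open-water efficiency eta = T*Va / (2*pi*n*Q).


Formula: eta = T * Va / (2 * pi * n * Q)
Step 1 — numerator = T * Va = 182913 * 10.08 = 1843763.04
Step 2 — 2 * pi * n = 2 * pi * 3.18 = 19.980529
Step 3 — denominator = 19.980529 * 160110 = 3199082.5
Step 4 — eta = 1843763.04 / 3199082.5 ≈ 0.57634 (5 s.f.)

0.57634


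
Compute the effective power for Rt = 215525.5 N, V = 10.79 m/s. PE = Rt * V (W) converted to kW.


Formula: PE = Rt * V / 1000 (kW)
Step 1 — PE (W) = 215525.5 * 10.79 = 2325520.145 W
Step 2 — PE (kW) = 2325520.145 / 1000 ≈ 2325.5 kW (5 s.f.)

2325.5 kW


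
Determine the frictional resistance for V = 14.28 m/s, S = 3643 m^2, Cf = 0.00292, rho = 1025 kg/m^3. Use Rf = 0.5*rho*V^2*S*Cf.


Formula: Rf = 0.5 * rho * V^2 * S * Cf
Step 1 — V^2 = 14.28^2 = 203.9184
Step 2 — 0.5 * rho * V^2 = 0.5 * 1025 * 203.9184 = 104508.18
Step 3 — Rf = 104508.18 * 3643 * 0.00292 ≈ 1111700 N (5 s.f.)

1111700 N


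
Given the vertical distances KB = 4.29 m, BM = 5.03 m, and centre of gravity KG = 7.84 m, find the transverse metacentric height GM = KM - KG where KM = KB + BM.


Formula: GM = KB + BM - KG
Step 1 — KM = KB + BM = 4.29 + 5.03 = 9.32 m
Step 2 — GM = KM - KG = 9.32 - 7.84 = 1.48 m

1.48 m


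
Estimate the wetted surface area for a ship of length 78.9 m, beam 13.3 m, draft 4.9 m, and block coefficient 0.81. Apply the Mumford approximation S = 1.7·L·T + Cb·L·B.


Formula: S = 1.7*L*T + V/T with V = Cb*L*B*T, i.e. S = L * (1.7*T + Cb*B)
Step 1 — 1.7*T = 1.7 * 4.9 = 8.33 m
Step 2 — Cb*B = 0.81 * 13.3 = 10.773 m
Step 3 — 1.7*T + Cb*B = 8.33 + 10.773 = 19.103 m
Step 4 — S = 78.9 * 19.103 ≈ 1507.2 m^2 (5 s.f.)

1507.2 m^2


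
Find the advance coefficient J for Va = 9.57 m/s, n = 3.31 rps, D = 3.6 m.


Formula: J = Va / (n * D)
Step 1 — n * D = 3.31 * 3.6 = 11.916
Step 2 — J = 9.57 / 11.916 ≈ 0.80312 (5 s.f.)

0.80312


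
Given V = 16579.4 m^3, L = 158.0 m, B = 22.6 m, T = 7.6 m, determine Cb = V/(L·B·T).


Formula: Cb = V / (L * B * T)
Step 1 — L * B * T = 158.0 * 22.6 * 7.6 = 27138.08 m^3
Step 2 — Cb = 16579.4 / 27138.08 ≈ 0.61093 (5 s.f.)

0.61093


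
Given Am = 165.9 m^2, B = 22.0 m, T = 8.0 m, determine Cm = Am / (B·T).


Formula: Cm = Am / (B * T)
Step 1 — B * T = 22.0 * 8.0 = 176.0 m^2
Step 2 — Cm = 165.9 / 176.0 ≈ 0.94261 (5 s.f.)

0.94261


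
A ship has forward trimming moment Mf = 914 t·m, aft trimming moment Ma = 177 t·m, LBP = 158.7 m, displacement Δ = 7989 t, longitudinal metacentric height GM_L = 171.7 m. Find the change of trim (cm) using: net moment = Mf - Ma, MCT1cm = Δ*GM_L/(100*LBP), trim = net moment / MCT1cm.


Formula: net trimming moment = Mf - Ma; MCT1cm = Δ*GM_L/(100*LBP); trim = net moment / MCT1cm
Step 1 — net trimming moment = 914 - 177 = 737 t·m
Step 2 — MCT1cm = 7989 * 171.7 / (100 * 158.7) = 86.4342 t·m/cm
Step 3 — trim = 737 / 86.4342 ≈ 8.5267 cm (5 s.f.)

8.5267 cm


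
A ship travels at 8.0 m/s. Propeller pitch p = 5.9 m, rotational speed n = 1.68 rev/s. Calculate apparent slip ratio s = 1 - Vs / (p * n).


Formula: s = 1 - Vs / (p * n)
Step 1 — p * n = 5.9 * 1.68 = 9.912
Step 2 — Vs / (p*n) = 8.0 / 9.912 = 0.807103 (6 d.p.)
Step 3 — s = 1 - 0.807103 = 0.192897

0.192897


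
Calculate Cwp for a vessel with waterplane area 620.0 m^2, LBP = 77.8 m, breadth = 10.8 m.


Formula: Cwp = Aw / (L * B)
Step 1 — L * B = 77.8 * 10.8 = 840.24 m^2
Step 2 — Cwp = 620.0 / 840.24 ≈ 0.73788 (5 s.f.)

0.73788


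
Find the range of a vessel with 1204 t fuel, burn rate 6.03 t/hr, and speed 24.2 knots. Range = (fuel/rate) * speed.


Formula: endurance = fuel / rate; range = endurance * speed
Step 1 — endurance = 1204 / 6.03 = 199.6683 hours
Step 2 — range = 199.6683 * 24.2 ≈ 4832.0 nautical miles (5 s.f.)

4832.0 NM


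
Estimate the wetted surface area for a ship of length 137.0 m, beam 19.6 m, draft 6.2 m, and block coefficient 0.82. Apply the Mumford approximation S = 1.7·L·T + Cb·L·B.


Formula: S = 1.7*L*T + V/T with V = Cb*L*B*T, i.e. S = L * (1.7*T + Cb*B)
Step 1 — 1.7*T = 1.7 * 6.2 = 10.54 m
Step 2 — Cb*B = 0.82 * 19.6 = 16.072 m
Step 3 — 1.7*T + Cb*B = 10.54 + 16.072 = 26.612 m
Step 4 — S = 137.0 * 26.612 ≈ 3645.8 m^2 (5 s.f.)

3645.8 m^2


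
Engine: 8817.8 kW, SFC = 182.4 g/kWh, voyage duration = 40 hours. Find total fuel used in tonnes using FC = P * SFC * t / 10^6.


Formula: FC (tonnes) = P * SFC * t / 1,000,000
Step 1 — P * SFC * t = 8817.8 * 182.4 * 40 = 64334668.8 g
Step 2 — FC (tonnes) = 64334668.8 / 1,000,000 ≈ 64.335 tonnes (5 s.f.)

64.335 tonnes


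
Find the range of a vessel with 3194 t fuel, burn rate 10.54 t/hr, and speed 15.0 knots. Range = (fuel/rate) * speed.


Formula: endurance = fuel / rate; range = endurance * speed
Step 1 — endurance = 3194 / 10.54 = 303.0361 hours
Step 2 — range = 303.0361 * 15.0 ≈ 4545.5 nautical miles (5 s.f.)

4545.5 NM


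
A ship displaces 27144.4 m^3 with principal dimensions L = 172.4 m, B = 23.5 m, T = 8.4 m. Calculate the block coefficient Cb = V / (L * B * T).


Formula: Cb = V / (L * B * T)
Step 1 — L * B * T = 172.4 * 23.5 * 8.4 = 34031.76 m^3
Step 2 — Cb = 27144.4 / 34031.76 ≈ 0.79762 (5 s.f.)

0.79762


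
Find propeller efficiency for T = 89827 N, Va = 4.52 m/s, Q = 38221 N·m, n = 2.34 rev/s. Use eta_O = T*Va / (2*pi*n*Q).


Formula: eta = T * Va / (2 * pi * n * Q)
Step 1 — numerator = T * Va = 89827 * 4.52 = 406018.04
Step 2 — 2 * pi * n = 2 * pi * 2.34 = 14.702654
Step 3 — denominator = 14.702654 * 38221 = 561950.14
Step 4 — eta = 406018.04 / 561950.14 ≈ 0.72252 (5 s.f.)

0.72252


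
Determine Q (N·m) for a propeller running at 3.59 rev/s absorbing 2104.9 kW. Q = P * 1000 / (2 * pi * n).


Formula: Q = P_W / (2 * pi * n)
Step 1 — P_W = 2104.9 kW * 1000 = 2104900.0 W
Step 2 — 2 * pi * n = 2 * pi * 3.59 = 22.556635
Step 3 — Q = 2104900.0 / 22.556635 ≈ 93316 N·m (5 s.f.)

93316 N·m


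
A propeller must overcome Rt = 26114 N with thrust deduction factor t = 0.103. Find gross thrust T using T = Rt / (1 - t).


Formula: T = Rt / (1 - t)
Step 1 — (1 - t) = 1 - 0.103 = 0.897
Step 2 — T = 26114 / 0.897 ≈ 29113 N (5 s.f.)

29113 N


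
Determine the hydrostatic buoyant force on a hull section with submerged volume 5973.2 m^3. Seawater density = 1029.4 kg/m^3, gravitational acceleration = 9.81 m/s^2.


Formula: Fb = rho * g * V
Substituting: Fb = 1029.4 * 9.81 * 5973.2
Intermediate: 1029.4 * 9.81 = 10098.414
Result: Fb = 10098.414 * 5973.2 ≈ 60320000 N (5 s.f.)

60320000 N


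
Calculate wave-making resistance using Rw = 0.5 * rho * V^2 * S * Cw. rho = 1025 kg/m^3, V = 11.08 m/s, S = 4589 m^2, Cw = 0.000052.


Formula: Rw = 0.5 * rho * V^2 * S * Cw
Step 1 — V^2 = 11.08^2 = 122.7664
Step 2 — 0.5 * rho * V^2 = 0.5 * 1025 * 122.7664 = 62917.78
Step 3 — Rw = 62917.78 * 4589 * 0.000052 ≈ 15014 N (5 s.f.)

15014 N


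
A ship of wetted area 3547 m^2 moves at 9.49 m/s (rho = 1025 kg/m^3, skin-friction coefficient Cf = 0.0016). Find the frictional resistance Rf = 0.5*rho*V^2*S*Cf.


Formula: Rf = 0.5 * rho * V^2 * S * Cf
Step 1 — V^2 = 9.49^2 = 90.0601
Step 2 — 0.5 * rho * V^2 = 0.5 * 1025 * 90.0601 = 46155.80125
Step 3 — Rf = 46155.80125 * 3547 * 0.0016 ≈ 261940 N (5 s.f.)

261940 N


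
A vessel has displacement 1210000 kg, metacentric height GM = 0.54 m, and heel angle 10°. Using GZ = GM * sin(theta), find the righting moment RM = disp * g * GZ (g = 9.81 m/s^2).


Formula: GZ = GM * sin(theta); RM = disp * g * GZ
Step 1 — GZ = 0.54 * sin(10°) = 0.54 * 0.173648 = 0.09377 m
Step 2 — RM = 1210000 * 9.81 * 0.09377 ≈ 1113100 N·m (5 s.f.)

1113100 N·m


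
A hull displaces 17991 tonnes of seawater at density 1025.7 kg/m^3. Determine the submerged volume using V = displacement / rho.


Formula: V = mass / rho
Step 1 — convert tonnes to kg: 17991 t * 1000 = 17991000 kg
Step 2 — V = 17991000 / 1025.7 ≈ 17540 m^3 (5 s.f.)

17540 m^3


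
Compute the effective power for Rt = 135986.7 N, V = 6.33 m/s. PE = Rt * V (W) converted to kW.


Formula: PE = Rt * V / 1000 (kW)
Step 1 — PE (W) = 135986.7 * 6.33 = 860795.811 W
Step 2 — PE (kW) = 860795.811 / 1000 ≈ 860.80 kW (5 s.f.)

860.80 kW


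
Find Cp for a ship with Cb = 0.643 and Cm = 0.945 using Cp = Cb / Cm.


Formula: Cp = Cb / Cm
Substituting: Cp = 0.643 / 0.945
Result: Cp ≈ 0.68042 (5 s.f.)

0.68042


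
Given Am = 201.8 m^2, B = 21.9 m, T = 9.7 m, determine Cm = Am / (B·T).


Formula: Cm = Am / (B * T)
Step 1 — B * T = 21.9 * 9.7 = 212.43 m^2
Step 2 — Cm = 201.8 / 212.43 ≈ 0.94996 (5 s.f.)

0.94996


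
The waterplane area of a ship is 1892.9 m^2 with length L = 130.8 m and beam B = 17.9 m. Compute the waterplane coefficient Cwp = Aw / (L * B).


Formula: Cwp = Aw / (L * B)
Step 1 — L * B = 130.8 * 17.9 = 2341.32 m^2
Step 2 — Cwp = 1892.9 / 2341.32 ≈ 0.80848 (5 s.f.)

0.80848


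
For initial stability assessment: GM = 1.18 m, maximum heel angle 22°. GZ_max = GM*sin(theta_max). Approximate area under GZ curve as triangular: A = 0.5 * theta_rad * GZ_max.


Formula: GZ_max = GM * sin(theta); Area = 0.5 * theta_rad * GZ_max
Step 1 — GZ_max = 1.18 * sin(22°) = 1.18 * 0.374607 = 0.442036 m
Step 2 — theta_rad = 22 * pi/180 = 0.383972 rad
Step 3 — Area = 0.5 * 0.383972 * 0.442036 ≈ 0.084865 m·rad (5 s.f.)

0.084865 m·rad


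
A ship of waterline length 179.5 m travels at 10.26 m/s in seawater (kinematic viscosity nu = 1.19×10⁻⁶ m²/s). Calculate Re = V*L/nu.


Formula: Re = V * L / nu
Step 1 — V * L = 10.26 * 179.5 = 1841.67 m^2/s
Step 2 — Re = 1841.67 / 1.19e-6 = 1.55e+09

1.55e+09


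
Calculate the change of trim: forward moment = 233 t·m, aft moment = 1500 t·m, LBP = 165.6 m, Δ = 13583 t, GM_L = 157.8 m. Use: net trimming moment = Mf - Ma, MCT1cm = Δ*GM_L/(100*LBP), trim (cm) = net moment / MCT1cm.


Formula: net trimming moment = Mf - Ma; MCT1cm = Δ*GM_L/(100*LBP); trim = net moment / MCT1cm
Step 1 — net trimming moment = 233 - 1500 = -1267 t·m
Step 2 — MCT1cm = 13583 * 157.8 / (100 * 165.6) = 129.4322 t·m/cm
Step 3 — trim = -1267 / 129.4322 ≈ -9.7889 cm (5 s.f.)

-9.7889 cm


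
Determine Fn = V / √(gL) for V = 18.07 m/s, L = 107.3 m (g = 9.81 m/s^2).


Formula: Fn = V / sqrt(g * L)
Step 1 — g * L = 9.81 * 107.3 = 1052.613
Step 2 — sqrt(g * L) = sqrt(1052.613) = 32.443998
Step 3 — Fn = 18.07 / 32.443998 ≈ 0.55696 (5 s.f.)

0.55696


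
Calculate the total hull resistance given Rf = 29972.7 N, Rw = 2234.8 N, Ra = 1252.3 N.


Formula: Rt = Rf + Rw + Ra
Substituting: Rt = 29972.7 + 2234.8 + 1252.3
Result: Rt = 33459.8 N

33459.8 N


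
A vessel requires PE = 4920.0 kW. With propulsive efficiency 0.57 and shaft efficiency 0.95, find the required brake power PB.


Formula: PB = PE / (eta_D * eta_S)
Step 1 — combined efficiency = eta_D * eta_S = 0.57 * 0.95 = 0.5415
Step 2 — PB = 4920.0 / 0.5415 ≈ 9085.9 kW (5 s.f.)

9085.9 kW


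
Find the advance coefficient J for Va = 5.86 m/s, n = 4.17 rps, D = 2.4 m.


Formula: J = Va / (n * D)
Step 1 — n * D = 4.17 * 2.4 = 10.008
Step 2 — J = 5.86 / 10.008 ≈ 0.58553 (5 s.f.)

0.58553


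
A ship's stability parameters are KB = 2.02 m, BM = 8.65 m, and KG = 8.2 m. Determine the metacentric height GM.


Formula: GM = KB + BM - KG
Step 1 — KM = KB + BM = 2.02 + 8.65 = 10.67 m
Step 2 — GM = KM - KG = 10.67 - 8.2 = 2.47 m

2.47 m


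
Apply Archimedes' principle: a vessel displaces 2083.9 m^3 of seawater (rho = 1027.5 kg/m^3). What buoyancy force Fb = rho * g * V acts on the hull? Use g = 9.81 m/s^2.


Formula: Fb = rho * g * V
Substituting: Fb = 1027.5 * 9.81 * 2083.9
Intermediate: 1027.5 * 9.81 = 10079.775
Result: Fb = 10079.775 * 2083.9 ≈ 21005000 N (5 s.f.)

21005000 N


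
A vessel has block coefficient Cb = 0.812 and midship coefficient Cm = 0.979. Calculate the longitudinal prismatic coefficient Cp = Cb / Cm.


Formula: Cp = Cb / Cm
Substituting: Cp = 0.812 / 0.979
Result: Cp ≈ 0.82942 (5 s.f.)

0.82942


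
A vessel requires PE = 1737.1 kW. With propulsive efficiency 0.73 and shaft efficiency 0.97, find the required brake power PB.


Formula: PB = PE / (eta_D * eta_S)
Step 1 — combined efficiency = eta_D * eta_S = 0.73 * 0.97 = 0.7081
Step 2 — PB = 1737.1 / 0.7081 ≈ 2453.2 kW (5 s.f.)

2453.2 kW


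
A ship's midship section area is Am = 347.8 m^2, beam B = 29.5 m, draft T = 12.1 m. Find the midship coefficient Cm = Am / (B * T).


Formula: Cm = Am / (B * T)
Step 1 — B * T = 29.5 * 12.1 = 356.95 m^2
Step 2 — Cm = 347.8 / 356.95 ≈ 0.97437 (5 s.f.)

0.97437


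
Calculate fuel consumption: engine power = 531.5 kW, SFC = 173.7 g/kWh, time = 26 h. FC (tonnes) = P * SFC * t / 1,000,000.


Formula: FC (tonnes) = P * SFC * t / 1,000,000
Step 1 — P * SFC * t = 531.5 * 173.7 * 26 = 2400360.3 g
Step 2 — FC (tonnes) = 2400360.3 / 1,000,000 ≈ 2.4004 tonnes (5 s.f.)

2.4004 tonnes


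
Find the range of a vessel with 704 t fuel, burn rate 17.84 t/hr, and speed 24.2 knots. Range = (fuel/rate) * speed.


Formula: endurance = fuel / rate; range = endurance * speed
Step 1 — endurance = 704 / 17.84 = 39.4619 hours
Step 2 — range = 39.4619 * 24.2 ≈ 954.98 nautical miles (5 s.f.)

954.98 NM


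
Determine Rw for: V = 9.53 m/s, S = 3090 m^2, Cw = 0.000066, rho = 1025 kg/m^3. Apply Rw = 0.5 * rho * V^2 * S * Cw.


Formula: Rw = 0.5 * rho * V^2 * S * Cw
Step 1 — V^2 = 9.53^2 = 90.8209
Step 2 — 0.5 * rho * V^2 = 0.5 * 1025 * 90.8209 = 46545.71125
Step 3 — Rw = 46545.71125 * 3090 * 0.000066 ≈ 9492.5 N (5 s.f.)

9492.5 N


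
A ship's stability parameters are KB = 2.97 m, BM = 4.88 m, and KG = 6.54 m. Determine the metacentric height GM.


Formula: GM = KB + BM - KG
Step 1 — KM = KB + BM = 2.97 + 4.88 = 7.85 m
Step 2 — GM = KM - KG = 7.85 - 6.54 = 1.31 m

1.31 m


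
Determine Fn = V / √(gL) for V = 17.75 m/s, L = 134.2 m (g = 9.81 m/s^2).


Formula: Fn = V / sqrt(g * L)
Step 1 — g * L = 9.81 * 134.2 = 1316.502
Step 2 — sqrt(g * L) = sqrt(1316.502) = 36.283633
Step 3 — Fn = 17.75 / 36.283633 ≈ 0.48920 (5 s.f.)

0.48920


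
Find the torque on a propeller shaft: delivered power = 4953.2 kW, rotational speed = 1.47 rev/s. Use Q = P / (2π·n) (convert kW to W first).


Formula: Q = P_W / (2 * pi * n)
Step 1 — P_W = 4953.2 kW * 1000 = 4953200.0 W
Step 2 — 2 * pi * n = 2 * pi * 1.47 = 9.236282
Step 3 — Q = 4953200.0 / 9.236282 ≈ 536280 N·m (5 s.f.)

536280 N·m


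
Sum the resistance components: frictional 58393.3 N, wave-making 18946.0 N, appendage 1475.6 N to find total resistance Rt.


Formula: Rt = Rf + Rw + Ra
Substituting: Rt = 58393.3 + 18946.0 + 1475.6
Result: Rt = 78814.9 N

78814.9 N


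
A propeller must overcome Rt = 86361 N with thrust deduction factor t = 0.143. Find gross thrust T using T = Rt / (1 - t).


Formula: T = Rt / (1 - t)
Step 1 — (1 - t) = 1 - 0.143 = 0.857
Step 2 — T = 86361 / 0.857 ≈ 100770 N (5 s.f.)

100770 N


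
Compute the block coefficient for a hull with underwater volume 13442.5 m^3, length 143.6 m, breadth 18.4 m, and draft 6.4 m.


Formula: Cb = V / (L * B * T)
Step 1 — L * B * T = 143.6 * 18.4 * 6.4 = 16910.336 m^3
Step 2 — Cb = 13442.5 / 16910.336 ≈ 0.79493 (5 s.f.)

0.79493


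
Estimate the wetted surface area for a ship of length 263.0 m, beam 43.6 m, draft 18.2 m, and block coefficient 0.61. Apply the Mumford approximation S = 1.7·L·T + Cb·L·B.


Formula: S = 1.7*L*T + V/T with V = Cb*L*B*T, i.e. S = L * (1.7*T + Cb*B)
Step 1 — 1.7*T = 1.7 * 18.2 = 30.94 m
Step 2 — Cb*B = 0.61 * 43.6 = 26.596 m
Step 3 — 1.7*T + Cb*B = 30.94 + 26.596 = 57.536 m
Step 4 — S = 263.0 * 57.536 ≈ 15132 m^2 (5 s.f.)

15132 m^2


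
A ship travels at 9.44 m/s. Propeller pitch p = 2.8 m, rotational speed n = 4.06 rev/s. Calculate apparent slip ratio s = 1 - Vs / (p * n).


Formula: s = 1 - Vs / (p * n)
Step 1 — p * n = 2.8 * 4.06 = 11.368
Step 2 — Vs / (p*n) = 9.44 / 11.368 = 0.830401 (6 d.p.)
Step 3 — s = 1 - 0.830401 = 0.169599

0.169599


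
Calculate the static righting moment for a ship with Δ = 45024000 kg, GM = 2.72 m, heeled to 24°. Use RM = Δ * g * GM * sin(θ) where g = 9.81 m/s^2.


Formula: GZ = GM * sin(theta); RM = disp * g * GZ
Step 1 — GZ = 2.72 * sin(24°) = 2.72 * 0.406737 = 1.106325 m
Step 2 — RM = 45024000 * 9.81 * 1.106325 ≈ 488650000 N·m (5 s.f.)

488650000 N·m


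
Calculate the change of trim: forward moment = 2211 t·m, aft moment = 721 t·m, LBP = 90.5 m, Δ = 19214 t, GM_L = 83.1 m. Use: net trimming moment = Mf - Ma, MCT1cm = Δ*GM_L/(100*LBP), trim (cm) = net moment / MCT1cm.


Formula: net trimming moment = Mf - Ma; MCT1cm = Δ*GM_L/(100*LBP); trim = net moment / MCT1cm
Step 1 — net trimming moment = 2211 - 721 = 1490 t·m
Step 2 — MCT1cm = 19214 * 83.1 / (100 * 90.5) = 176.4291 t·m/cm
Step 3 — trim = 1490 / 176.4291 ≈ 8.4453 cm (5 s.f.)

8.4453 cm


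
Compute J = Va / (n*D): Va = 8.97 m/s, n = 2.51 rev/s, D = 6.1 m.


Formula: J = Va / (n * D)
Step 1 — n * D = 2.51 * 6.1 = 15.311
Step 2 — J = 8.97 / 15.311 ≈ 0.58585 (5 s.f.)

0.58585


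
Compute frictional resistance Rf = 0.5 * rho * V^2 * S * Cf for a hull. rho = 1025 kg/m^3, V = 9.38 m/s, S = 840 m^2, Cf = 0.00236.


Formula: Rf = 0.5 * rho * V^2 * S * Cf
Step 1 — V^2 = 9.38^2 = 87.9844
Step 2 — 0.5 * rho * V^2 = 0.5 * 1025 * 87.9844 = 45092.005
Step 3 — Rf = 45092.005 * 840 * 0.00236 ≈ 89390 N (5 s.f.)

89390 N


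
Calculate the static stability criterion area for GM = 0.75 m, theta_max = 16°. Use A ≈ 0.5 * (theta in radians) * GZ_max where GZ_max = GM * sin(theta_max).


Formula: GZ_max = GM * sin(theta); Area = 0.5 * theta_rad * GZ_max
Step 1 — GZ_max = 0.75 * sin(16°) = 0.75 * 0.275637 = 0.206728 m
Step 2 — theta_rad = 16 * pi/180 = 0.279253 rad
Step 3 — Area = 0.5 * 0.279253 * 0.206728 ≈ 0.028865 m·rad (5 s.f.)

0.028865 m·rad


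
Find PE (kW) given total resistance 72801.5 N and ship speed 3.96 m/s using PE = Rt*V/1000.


Formula: PE = Rt * V / 1000 (kW)
Step 1 — PE (W) = 72801.5 * 3.96 = 288293.94 W
Step 2 — PE (kW) = 288293.94 / 1000 ≈ 288.29 kW (5 s.f.)

288.29 kW


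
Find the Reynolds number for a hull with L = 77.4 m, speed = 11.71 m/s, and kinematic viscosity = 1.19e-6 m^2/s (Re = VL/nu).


Formula: Re = V * L / nu
Step 1 — V * L = 11.71 * 77.4 = 906.354 m^2/s
Step 2 — Re = 906.354 / 1.19e-6 = 7.62e+08

7.62e+08


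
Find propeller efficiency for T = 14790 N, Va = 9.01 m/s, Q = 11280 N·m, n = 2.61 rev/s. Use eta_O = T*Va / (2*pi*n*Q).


Formula: eta = T * Va / (2 * pi * n * Q)
Step 1 — numerator = T * Va = 14790 * 9.01 = 133257.9
Step 2 — 2 * pi * n = 2 * pi * 2.61 = 16.399114
Step 3 — denominator = 16.399114 * 11280 = 184982.01
Step 4 — eta = 133257.9 / 184982.01 ≈ 0.72038 (5 s.f.)

0.72038


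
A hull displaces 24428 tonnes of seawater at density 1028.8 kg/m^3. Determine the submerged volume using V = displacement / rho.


Formula: V = mass / rho
Step 1 — convert tonnes to kg: 24428 t * 1000 = 24428000 kg
Step 2 — V = 24428000 / 1028.8 ≈ 23744 m^3 (5 s.f.)

23744 m^3


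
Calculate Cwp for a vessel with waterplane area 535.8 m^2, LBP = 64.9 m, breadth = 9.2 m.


Formula: Cwp = Aw / (L * B)
Step 1 — L * B = 64.9 * 9.2 = 597.08 m^2
Step 2 — Cwp = 535.8 / 597.08 ≈ 0.89737 (5 s.f.)

0.89737


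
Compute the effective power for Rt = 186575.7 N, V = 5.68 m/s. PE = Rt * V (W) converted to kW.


Formula: PE = Rt * V / 1000 (kW)
Step 1 — PE (W) = 186575.7 * 5.68 = 1059749.976 W
Step 2 — PE (kW) = 1059749.976 / 1000 ≈ 1059.7 kW (5 s.f.)

1059.7 kW


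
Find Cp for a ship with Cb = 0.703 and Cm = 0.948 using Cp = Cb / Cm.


Formula: Cp = Cb / Cm
Substituting: Cp = 0.703 / 0.948
Result: Cp ≈ 0.74156 (5 s.f.)

0.74156


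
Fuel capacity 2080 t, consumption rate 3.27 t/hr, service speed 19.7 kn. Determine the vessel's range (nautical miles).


Formula: endurance = fuel / rate; range = endurance * speed
Step 1 — endurance = 2080 / 3.27 = 636.0856 hours
Step 2 — range = 636.0856 * 19.7 ≈ 12531 nautical miles (5 s.f.)

12531 NM


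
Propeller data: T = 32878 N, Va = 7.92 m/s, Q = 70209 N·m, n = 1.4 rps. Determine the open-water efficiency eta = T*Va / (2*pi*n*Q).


Formula: eta = T * Va / (2 * pi * n * Q)
Step 1 — numerator = T * Va = 32878 * 7.92 = 260393.76
Step 2 — 2 * pi * n = 2 * pi * 1.4 = 8.796459
Step 3 — denominator = 8.796459 * 70209 = 617590.59
Step 4 — eta = 260393.76 / 617590.59 ≈ 0.42163 (5 s.f.)

0.42163


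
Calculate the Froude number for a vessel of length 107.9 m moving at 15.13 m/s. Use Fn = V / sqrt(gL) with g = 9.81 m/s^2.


Formula: Fn = V / sqrt(g * L)
Step 1 — g * L = 9.81 * 107.9 = 1058.499
Step 2 — sqrt(g * L) = sqrt(1058.499) = 32.534582
Step 3 — Fn = 15.13 / 32.534582 ≈ 0.46504 (5 s.f.)

0.46504


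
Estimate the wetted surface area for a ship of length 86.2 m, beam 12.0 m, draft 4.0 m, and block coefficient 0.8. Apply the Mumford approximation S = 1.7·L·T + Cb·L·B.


Formula: S = 1.7*L*T + V/T with V = Cb*L*B*T, i.e. S = L * (1.7*T + Cb*B)
Step 1 — 1.7*T = 1.7 * 4.0 = 6.8 m
Step 2 — Cb*B = 0.8 * 12.0 = 9.6 m
Step 3 — 1.7*T + Cb*B = 6.8 + 9.6 = 16.4 m
Step 4 — S = 86.2 * 16.4 ≈ 1413.7 m^2 (5 s.f.)

1413.7 m^2


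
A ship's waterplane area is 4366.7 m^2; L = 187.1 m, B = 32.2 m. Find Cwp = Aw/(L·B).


Formula: Cwp = Aw / (L * B)
Step 1 — L * B = 187.1 * 32.2 = 6024.62 m^2
Step 2 — Cwp = 4366.7 / 6024.62 ≈ 0.72481 (5 s.f.)

0.72481


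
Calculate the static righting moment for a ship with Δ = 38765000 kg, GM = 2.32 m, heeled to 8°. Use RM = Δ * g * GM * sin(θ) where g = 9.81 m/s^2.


Formula: GZ = GM * sin(theta); RM = disp * g * GZ
Step 1 — GZ = 2.32 * sin(8°) = 2.32 * 0.139173 = 0.322881 m
Step 2 — RM = 38765000 * 9.81 * 0.322881 ≈ 122790000 N·m (5 s.f.)

122790000 N·m


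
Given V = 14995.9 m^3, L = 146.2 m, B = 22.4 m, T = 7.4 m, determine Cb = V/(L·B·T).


Formula: Cb = V / (L * B * T)
Step 1 — L * B * T = 146.2 * 22.4 * 7.4 = 24234.112 m^3
Step 2 — Cb = 14995.9 / 24234.112 ≈ 0.61879 (5 s.f.)

0.61879


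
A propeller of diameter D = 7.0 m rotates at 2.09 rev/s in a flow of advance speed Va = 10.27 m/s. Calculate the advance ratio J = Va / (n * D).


Formula: J = Va / (n * D)
Step 1 — n * D = 2.09 * 7.0 = 14.63
Step 2 — J = 10.27 / 14.63 ≈ 0.70198 (5 s.f.)

0.70198


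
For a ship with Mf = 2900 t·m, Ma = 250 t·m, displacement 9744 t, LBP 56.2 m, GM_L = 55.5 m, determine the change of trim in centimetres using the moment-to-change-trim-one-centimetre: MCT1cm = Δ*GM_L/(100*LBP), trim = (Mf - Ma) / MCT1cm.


Formula: net trimming moment = Mf - Ma; MCT1cm = Δ*GM_L/(100*LBP); trim = net moment / MCT1cm
Step 1 — net trimming moment = 2900 - 250 = 2650 t·m
Step 2 — MCT1cm = 9744 * 55.5 / (100 * 56.2) = 96.2263 t·m/cm
Step 3 — trim = 2650 / 96.2263 ≈ 27.539 cm (5 s.f.)

27.539 cm


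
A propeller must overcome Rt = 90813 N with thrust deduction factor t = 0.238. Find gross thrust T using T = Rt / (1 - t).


Formula: T = Rt / (1 - t)
Step 1 — (1 - t) = 1 - 0.238 = 0.762
Step 2 — T = 90813 / 0.762 ≈ 119180 N (5 s.f.)

119180 N


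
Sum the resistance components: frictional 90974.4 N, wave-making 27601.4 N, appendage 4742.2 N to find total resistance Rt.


Formula: Rt = Rf + Rw + Ra
Substituting: Rt = 90974.4 + 27601.4 + 4742.2
Result: Rt = 123318.0 N

123318.0 N


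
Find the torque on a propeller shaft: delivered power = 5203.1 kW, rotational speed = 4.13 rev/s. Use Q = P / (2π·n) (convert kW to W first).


Formula: Q = P_W / (2 * pi * n)
Step 1 — P_W = 5203.1 kW * 1000 = 5203100.0 W
Step 2 — 2 * pi * n = 2 * pi * 4.13 = 25.949555
Step 3 — Q = 5203100.0 / 25.949555 ≈ 200510 N·m (5 s.f.)

200510 N·m


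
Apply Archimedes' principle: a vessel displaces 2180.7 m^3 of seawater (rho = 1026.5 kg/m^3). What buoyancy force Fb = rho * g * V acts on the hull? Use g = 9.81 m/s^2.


Formula: Fb = rho * g * V
Substituting: Fb = 1026.5 * 9.81 * 2180.7
Intermediate: 1026.5 * 9.81 = 10069.965
Result: Fb = 10069.965 * 2180.7 ≈ 21960000 N (5 s.f.)

21960000 N


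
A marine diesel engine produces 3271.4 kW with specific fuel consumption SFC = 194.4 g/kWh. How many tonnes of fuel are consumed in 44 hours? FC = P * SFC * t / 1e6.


Formula: FC (tonnes) = P * SFC * t / 1,000,000
Step 1 — P * SFC * t = 3271.4 * 194.4 * 44 = 27982247.04 g
Step 2 — FC (tonnes) = 27982247.04 / 1,000,000 ≈ 27.982 tonnes (5 s.f.)

27.982 tonnes


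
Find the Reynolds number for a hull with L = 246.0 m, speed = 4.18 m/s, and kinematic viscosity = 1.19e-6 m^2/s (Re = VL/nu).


Formula: Re = V * L / nu
Step 1 — V * L = 4.18 * 246.0 = 1028.28 m^2/s
Step 2 — Re = 1028.28 / 1.19e-6 = 8.64e+08

8.64e+08


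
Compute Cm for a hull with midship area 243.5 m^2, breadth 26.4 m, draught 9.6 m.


Formula: Cm = Am / (B * T)
Step 1 — B * T = 26.4 * 9.6 = 253.44 m^2
Step 2 — Cm = 243.5 / 253.44 ≈ 0.96078 (5 s.f.)

0.96078


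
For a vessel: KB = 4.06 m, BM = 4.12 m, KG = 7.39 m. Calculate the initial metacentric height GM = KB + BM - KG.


Formula: GM = KB + BM - KG
Step 1 — KM = KB + BM = 4.06 + 4.12 = 8.18 m
Step 2 — GM = KM - KG = 8.18 - 7.39 = 0.79 m

0.79 m


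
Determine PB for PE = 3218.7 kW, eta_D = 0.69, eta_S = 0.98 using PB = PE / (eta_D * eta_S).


Formula: PB = PE / (eta_D * eta_S)
Step 1 — combined efficiency = eta_D * eta_S = 0.69 * 0.98 = 0.6762
Step 2 — PB = 3218.7 / 0.6762 ≈ 4760.0 kW (5 s.f.)

4760.0 kW


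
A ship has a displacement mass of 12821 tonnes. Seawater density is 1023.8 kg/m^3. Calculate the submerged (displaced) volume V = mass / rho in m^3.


Formula: V = mass / rho
Step 1 — convert tonnes to kg: 12821 t * 1000 = 12821000 kg
Step 2 — V = 12821000 / 1023.8 ≈ 12523 m^3 (5 s.f.)

12523 m^3


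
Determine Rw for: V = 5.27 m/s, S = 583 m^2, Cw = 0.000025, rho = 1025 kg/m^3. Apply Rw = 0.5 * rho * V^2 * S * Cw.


Formula: Rw = 0.5 * rho * V^2 * S * Cw
Step 1 — V^2 = 5.27^2 = 27.7729
Step 2 — 0.5 * rho * V^2 = 0.5 * 1025 * 27.7729 = 14233.61125
Step 3 — Rw = 14233.61125 * 583 * 0.000025 ≈ 207.45 N (5 s.f.)

207.45 N


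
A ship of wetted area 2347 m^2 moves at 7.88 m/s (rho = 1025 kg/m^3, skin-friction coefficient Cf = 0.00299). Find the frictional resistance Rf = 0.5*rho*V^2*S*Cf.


Formula: Rf = 0.5 * rho * V^2 * S * Cf
Step 1 — V^2 = 7.88^2 = 62.0944
Step 2 — 0.5 * rho * V^2 = 0.5 * 1025 * 62.0944 = 31823.38
Step 3 — Rf = 31823.38 * 2347 * 0.00299 ≈ 223320 N (5 s.f.)

223320 N


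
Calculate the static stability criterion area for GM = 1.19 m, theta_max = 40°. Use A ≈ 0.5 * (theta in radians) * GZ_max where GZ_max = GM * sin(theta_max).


Formula: GZ_max = GM * sin(theta); Area = 0.5 * theta_rad * GZ_max
Step 1 — GZ_max = 1.19 * sin(40°) = 1.19 * 0.642788 = 0.764918 m
Step 2 — theta_rad = 40 * pi/180 = 0.698132 rad
Step 3 — Area = 0.5 * 0.698132 * 0.764918 ≈ 0.26701 m·rad (5 s.f.)

0.26701 m·rad


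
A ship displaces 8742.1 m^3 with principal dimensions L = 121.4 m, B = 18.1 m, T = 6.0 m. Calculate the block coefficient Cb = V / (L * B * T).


Formula: Cb = V / (L * B * T)
Step 1 — L * B * T = 121.4 * 18.1 * 6.0 = 13184.04 m^3
Step 2 — Cb = 8742.1 / 13184.04 ≈ 0.66308 (5 s.f.)

0.66308


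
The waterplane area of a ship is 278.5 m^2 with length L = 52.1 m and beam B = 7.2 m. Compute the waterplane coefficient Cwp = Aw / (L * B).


Formula: Cwp = Aw / (L * B)
Step 1 — L * B = 52.1 * 7.2 = 375.12 m^2
Step 2 — Cwp = 278.5 / 375.12 ≈ 0.74243 (5 s.f.)

0.74243


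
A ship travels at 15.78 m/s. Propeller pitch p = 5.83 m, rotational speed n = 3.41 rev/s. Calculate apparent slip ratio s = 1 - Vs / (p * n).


Formula: s = 1 - Vs / (p * n)
Step 1 — p * n = 5.83 * 3.41 = 19.8803
Step 2 — Vs / (p*n) = 15.78 / 19.8803 = 0.793751 (6 d.p.)
Step 3 — s = 1 - 0.793751 = 0.206249

0.206249


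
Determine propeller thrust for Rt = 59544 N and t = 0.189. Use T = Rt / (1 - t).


Formula: T = Rt / (1 - t)
Step 1 — (1 - t) = 1 - 0.189 = 0.811
Step 2 — T = 59544 / 0.811 ≈ 73420 N (5 s.f.)

73420 N


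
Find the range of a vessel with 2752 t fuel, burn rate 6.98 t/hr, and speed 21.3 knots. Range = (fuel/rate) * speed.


Formula: endurance = fuel / rate; range = endurance * speed
Step 1 — endurance = 2752 / 6.98 = 394.2693 hours
Step 2 — range = 394.2693 * 21.3 ≈ 8397.9 nautical miles (5 s.f.)

8397.9 NM


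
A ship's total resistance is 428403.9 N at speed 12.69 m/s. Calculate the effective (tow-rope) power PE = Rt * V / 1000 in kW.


Formula: PE = Rt * V / 1000 (kW)
Step 1 — PE (W) = 428403.9 * 12.69 = 5436445.491 W
Step 2 — PE (kW) = 5436445.491 / 1000 ≈ 5436.4 kW (5 s.f.)

5436.4 kW
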